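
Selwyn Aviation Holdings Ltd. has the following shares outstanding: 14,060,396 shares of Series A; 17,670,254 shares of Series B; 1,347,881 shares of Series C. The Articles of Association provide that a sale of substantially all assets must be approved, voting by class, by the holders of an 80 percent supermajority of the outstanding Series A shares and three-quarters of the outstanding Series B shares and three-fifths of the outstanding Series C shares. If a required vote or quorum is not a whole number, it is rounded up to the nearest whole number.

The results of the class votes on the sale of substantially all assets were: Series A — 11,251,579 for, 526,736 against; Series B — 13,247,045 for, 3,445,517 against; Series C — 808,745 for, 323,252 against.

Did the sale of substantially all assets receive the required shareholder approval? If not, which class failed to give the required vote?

Not approved — the Series B shares did not give the required vote.

Series A: 4/5 of 14060396 = 11248316.80, rounded up to 11248317; 11,248,317 required, 11,251,579 in favor — approved.
Series B: 3/4 of 17670254 = 13252690.50, rounded up to 13252691; 13,252,691 required, 13,247,045 in favor — not approved.
Series C: 3/5 of 1347881 = 808728.60, rounded up to 808729; 808,729 required, 808,745 in favor — approved.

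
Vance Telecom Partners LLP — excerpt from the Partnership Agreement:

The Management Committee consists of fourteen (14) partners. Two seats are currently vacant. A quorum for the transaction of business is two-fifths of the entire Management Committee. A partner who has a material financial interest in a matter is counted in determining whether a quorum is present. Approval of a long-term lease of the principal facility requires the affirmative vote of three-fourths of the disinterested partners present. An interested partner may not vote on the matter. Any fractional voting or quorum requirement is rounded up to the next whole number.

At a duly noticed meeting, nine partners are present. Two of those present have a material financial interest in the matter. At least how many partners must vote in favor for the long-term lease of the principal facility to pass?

6

The long-term lease of the principal facility requires three-fourths of the disinterested partners present (9 − 2 = 7).
3/4 of 7 = 5.25, rounded up to 6.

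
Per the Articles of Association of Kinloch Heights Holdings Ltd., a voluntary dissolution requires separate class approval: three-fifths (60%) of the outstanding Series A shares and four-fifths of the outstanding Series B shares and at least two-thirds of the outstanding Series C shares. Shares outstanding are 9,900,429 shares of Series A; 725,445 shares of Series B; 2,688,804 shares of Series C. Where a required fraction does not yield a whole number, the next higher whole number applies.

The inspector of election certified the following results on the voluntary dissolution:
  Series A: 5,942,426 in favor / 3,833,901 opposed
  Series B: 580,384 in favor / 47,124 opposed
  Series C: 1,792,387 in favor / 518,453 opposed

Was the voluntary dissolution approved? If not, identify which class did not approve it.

Series A: 3/5 of 9900429 = 5940257.40, rounded up to 5940258; 5,940,258 required, 5,942,426 in favor — approved.
Series B: 4/5 of 725445 = 580356; 580,356 required, 580,384 in favor — approved.
Series C: 2/3 of 2688804 = 1792536; 1,792,536 required, 1,792,387 in favor — not approved.

Not approved — the Series C shares did not give the required vote.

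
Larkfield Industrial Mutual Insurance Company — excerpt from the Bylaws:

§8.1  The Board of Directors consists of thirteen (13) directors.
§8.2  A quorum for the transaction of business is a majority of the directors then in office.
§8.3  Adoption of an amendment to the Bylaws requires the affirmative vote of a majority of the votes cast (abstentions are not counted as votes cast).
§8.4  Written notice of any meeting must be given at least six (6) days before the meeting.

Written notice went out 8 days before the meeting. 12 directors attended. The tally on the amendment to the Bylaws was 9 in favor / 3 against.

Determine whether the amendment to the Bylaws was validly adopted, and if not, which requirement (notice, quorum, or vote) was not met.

Valid — all requirements satisfied.

Notice: 8 days given; 6 required (8 ≥ 6). Satisfied.
Quorum: 12 present; quorum is 7. Satisfied.
Vote: the amendment to the Bylaws requires a majority of the votes cast (12). A majority of 12 is 7, so 7 affirmative votes are needed; 9 voted in favor. Satisfied.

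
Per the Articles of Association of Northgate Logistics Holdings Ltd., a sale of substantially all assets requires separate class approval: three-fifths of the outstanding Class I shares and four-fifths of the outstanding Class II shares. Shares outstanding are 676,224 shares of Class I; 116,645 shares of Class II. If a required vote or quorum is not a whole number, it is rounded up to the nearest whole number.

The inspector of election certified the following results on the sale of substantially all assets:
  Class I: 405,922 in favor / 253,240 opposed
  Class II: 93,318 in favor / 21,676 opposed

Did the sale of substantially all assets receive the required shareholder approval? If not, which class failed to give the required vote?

Approved — every class gave the required vote.

Class I: 3/5 of 676224 = 405734.40, rounded up to 405735; 405,735 required, 405,922 in favor — approved.
Class II: 4/5 of 116645 = 93316; 93,316 required, 93,318 in favor — approved.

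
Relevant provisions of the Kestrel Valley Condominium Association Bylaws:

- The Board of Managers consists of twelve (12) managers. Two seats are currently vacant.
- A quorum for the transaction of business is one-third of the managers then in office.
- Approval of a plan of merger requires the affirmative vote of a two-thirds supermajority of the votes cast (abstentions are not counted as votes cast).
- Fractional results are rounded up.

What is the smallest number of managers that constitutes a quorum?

4

1/3 of 10 = 3.33, rounded up to 4.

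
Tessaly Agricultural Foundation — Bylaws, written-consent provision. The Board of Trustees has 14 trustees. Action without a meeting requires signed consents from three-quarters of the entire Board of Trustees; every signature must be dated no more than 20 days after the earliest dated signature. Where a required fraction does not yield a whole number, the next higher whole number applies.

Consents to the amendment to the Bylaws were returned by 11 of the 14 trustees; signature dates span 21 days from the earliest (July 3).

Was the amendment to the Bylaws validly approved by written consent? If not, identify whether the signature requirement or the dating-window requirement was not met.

Not effective — dating-window requirement not satisfied.

Signatures required: three-quarters of 14 — 3/4 of 14 = 10.50, rounded up to 11, so 11 needed; 11 signed. Sufficient.
Dating window: the latest signature is 21 days after the earliest; the limit is 20 days. Outside the window.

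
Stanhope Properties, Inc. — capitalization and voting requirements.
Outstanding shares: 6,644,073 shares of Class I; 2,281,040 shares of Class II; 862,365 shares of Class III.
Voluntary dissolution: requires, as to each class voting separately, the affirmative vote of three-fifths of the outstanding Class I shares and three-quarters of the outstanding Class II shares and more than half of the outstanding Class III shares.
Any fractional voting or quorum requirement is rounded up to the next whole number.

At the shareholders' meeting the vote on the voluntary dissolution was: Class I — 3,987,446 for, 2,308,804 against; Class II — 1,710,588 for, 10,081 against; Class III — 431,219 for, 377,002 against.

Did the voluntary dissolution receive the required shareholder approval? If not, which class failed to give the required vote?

Class I: 3/5 of 6644073 = 3986443.80, rounded up to 3986444; 3,986,444 required, 3,987,446 in favor — approved.
Class II: 3/4 of 2281040 = 1710780; 1,710,780 required, 1,710,588 in favor — not approved.
Class III: a majority of 862365 is 431183; 431,183 required, 431,219 in favor — approved.

Not approved — the Class II shares did not give the required vote.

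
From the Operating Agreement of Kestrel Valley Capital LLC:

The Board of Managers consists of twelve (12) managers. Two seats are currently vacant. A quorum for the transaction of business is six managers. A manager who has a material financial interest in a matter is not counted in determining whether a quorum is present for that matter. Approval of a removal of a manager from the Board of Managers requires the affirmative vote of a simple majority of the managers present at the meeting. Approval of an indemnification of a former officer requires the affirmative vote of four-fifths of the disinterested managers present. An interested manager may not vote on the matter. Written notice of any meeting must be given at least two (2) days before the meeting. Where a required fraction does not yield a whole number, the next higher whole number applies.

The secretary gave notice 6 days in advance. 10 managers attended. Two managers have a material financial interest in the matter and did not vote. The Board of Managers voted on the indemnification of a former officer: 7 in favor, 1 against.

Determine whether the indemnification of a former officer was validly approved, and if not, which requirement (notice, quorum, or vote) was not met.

Valid — all requirements satisfied.

Notice: 6 days given; 2 required (6 ≥ 2). Satisfied.
Quorum: 10 present, but the 2 interested managers do not count, leaving 8. Quorum is 6. Satisfied.
Vote: the indemnification of a former officer requires four-fifths of the disinterested managers present (10 − 2 = 8). 4/5 of 8 = 6.40, rounded up to 7, so 7 affirmative votes are needed; 7 voted in favor. Satisfied.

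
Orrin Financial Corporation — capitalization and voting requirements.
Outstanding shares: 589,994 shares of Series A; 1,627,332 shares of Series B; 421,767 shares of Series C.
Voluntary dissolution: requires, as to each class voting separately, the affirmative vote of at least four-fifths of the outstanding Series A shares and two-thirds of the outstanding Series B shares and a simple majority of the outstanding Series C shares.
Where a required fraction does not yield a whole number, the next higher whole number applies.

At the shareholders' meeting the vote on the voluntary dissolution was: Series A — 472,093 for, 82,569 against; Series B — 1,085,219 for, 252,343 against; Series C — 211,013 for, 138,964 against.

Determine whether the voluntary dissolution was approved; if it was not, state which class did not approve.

Approved — every class gave the required vote.

Series A: 4/5 of 589994 = 471995.20, rounded up to 471996; 471,996 required, 472,093 in favor — approved.
Series B: 2/3 of 1627332 = 1084888; 1,084,888 required, 1,085,219 in favor — approved.
Series C: a majority of 421767 is 210884; 210,884 required, 211,013 in favor — approved.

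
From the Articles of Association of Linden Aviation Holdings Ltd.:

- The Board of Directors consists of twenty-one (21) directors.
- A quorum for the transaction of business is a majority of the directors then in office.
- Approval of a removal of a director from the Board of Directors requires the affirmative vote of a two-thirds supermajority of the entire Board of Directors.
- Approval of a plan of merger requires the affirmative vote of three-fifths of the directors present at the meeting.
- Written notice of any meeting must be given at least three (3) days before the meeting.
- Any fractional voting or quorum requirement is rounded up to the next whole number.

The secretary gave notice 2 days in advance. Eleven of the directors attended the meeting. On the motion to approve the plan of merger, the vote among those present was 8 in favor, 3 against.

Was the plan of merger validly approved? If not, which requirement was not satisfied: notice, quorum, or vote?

Notice: 2 days given; 3 required (2 < 3). Not satisfied.
Quorum: 11 present; quorum is 11. Satisfied.
Vote: the plan of merger requires three-fifths of the directors present (11). 3/5 of 11 = 6.60, rounded up to 7, so 7 affirmative votes are needed; 8 voted in favor. Satisfied.

Invalid — notice requirement not satisfied.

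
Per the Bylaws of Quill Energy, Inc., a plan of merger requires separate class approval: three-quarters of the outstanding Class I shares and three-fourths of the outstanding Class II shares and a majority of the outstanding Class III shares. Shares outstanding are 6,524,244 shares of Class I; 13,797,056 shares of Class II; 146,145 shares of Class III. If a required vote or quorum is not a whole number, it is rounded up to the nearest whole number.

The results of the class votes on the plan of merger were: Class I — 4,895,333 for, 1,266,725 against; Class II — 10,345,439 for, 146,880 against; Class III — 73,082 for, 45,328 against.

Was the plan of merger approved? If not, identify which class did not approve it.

Class I: 3/4 of 6524244 = 4893183; 4,893,183 required, 4,895,333 in favor — approved.
Class II: 3/4 of 13797056 = 10347792; 10,347,792 required, 10,345,439 in favor — not approved.
Class III: a majority of 146145 is 73073; 73,073 required, 73,082 in favor — approved.

Not approved — the Class II shares did not give the required vote.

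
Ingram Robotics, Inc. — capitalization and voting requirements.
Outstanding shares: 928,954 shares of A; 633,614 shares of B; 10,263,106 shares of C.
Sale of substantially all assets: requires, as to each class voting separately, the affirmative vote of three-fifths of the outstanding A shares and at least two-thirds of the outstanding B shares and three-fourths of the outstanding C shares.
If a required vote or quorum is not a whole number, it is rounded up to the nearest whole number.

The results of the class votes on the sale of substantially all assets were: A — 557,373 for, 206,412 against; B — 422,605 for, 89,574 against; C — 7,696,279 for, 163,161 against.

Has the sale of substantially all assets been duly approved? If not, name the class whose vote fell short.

Not approved — the C shares did not give the required vote.

A: 3/5 of 928954 = 557372.40, rounded up to 557373; 557,373 required, 557,373 in favor — approved.
B: 2/3 of 633614 = 422409.33, rounded up to 422410; 422,410 required, 422,605 in favor — approved.
C: 3/4 of 10263106 = 7697329.50, rounded up to 7697330; 7,697,330 required, 7,696,279 in favor — not approved.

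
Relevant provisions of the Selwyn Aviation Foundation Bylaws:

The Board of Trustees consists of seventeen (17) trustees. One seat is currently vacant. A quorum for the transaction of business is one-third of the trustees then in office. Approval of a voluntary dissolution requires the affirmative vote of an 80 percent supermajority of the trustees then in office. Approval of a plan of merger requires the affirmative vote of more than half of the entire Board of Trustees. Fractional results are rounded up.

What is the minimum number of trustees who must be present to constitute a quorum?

6

1/3 of 16 = 5.33, rounded up to 6.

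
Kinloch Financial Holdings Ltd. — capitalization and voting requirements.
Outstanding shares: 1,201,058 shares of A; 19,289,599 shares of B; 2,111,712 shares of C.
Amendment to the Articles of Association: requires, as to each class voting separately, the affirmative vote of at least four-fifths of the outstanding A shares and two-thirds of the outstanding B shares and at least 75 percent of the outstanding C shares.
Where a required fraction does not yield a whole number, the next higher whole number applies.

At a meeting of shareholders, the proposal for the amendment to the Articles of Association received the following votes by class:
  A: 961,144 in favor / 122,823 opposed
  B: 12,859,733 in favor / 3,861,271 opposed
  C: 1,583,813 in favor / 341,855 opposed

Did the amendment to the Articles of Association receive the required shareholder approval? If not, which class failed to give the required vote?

Approved — every class gave the required vote.

A: 4/5 of 1201058 = 960846.40, rounded up to 960847; 960,847 required, 961,144 in favor — approved.
B: 2/3 of 19289599 = 12859732.67, rounded up to 12859733; 12,859,733 required, 12,859,733 in favor — approved.
C: 3/4 of 2111712 = 1583784; 1,583,784 required, 1,583,813 in favor — approved.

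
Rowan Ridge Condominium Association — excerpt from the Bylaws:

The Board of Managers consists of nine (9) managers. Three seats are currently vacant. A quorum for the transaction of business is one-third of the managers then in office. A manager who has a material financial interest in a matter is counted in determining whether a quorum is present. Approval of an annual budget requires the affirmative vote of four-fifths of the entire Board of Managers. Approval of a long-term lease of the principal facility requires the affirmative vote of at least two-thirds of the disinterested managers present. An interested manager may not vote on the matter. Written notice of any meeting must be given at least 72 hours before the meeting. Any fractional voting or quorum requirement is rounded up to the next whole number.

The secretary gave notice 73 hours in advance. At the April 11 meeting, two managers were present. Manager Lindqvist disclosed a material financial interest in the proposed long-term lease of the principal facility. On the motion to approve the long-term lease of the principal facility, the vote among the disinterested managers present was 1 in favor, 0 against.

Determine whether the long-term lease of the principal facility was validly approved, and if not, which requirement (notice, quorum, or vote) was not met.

Valid — all requirements satisfied.

Notice: 73 hours given; 72 required (73 ≥ 72). Satisfied.
Quorum: 2 present (interested managers count toward quorum); quorum is 2. Satisfied.
Vote: the long-term lease of the principal facility requires two-thirds of the disinterested managers present (2 − 1 = 1). 2/3 of 1 = 0.67, rounded up to 1, so 1 affirmative vote is needed; 1 voted in favor. Satisfied.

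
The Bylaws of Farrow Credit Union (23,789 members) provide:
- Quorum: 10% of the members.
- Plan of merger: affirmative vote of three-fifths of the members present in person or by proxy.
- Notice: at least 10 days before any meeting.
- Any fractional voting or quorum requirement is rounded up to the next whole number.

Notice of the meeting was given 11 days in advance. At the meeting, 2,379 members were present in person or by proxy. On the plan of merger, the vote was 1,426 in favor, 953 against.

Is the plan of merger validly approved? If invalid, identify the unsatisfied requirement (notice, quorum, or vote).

Invalid — vote requirement not satisfied.

Notice: 11 days given; 10 required. Satisfied.
Quorum: 10% of 23,789 = 2,378.90, rounded up to 2,379; 2,379 present. Satisfied.
Vote: requires three-fifths of those present (2,379); 3/5 of 2379 = 1427.40, rounded up to 1428, so 1,428 needed; 1,426 in favor. Not satisfied.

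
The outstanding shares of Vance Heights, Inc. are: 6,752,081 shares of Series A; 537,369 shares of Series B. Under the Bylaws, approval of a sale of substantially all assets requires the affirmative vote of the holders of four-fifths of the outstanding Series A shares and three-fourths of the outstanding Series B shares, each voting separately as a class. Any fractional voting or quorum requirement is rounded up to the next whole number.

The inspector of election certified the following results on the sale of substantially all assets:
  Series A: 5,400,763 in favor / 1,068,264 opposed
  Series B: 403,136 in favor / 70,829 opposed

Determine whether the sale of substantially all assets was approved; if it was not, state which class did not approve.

Not approved — the Series A shares did not give the required vote.

Series A: 4/5 of 6752081 = 5401664.80, rounded up to 5401665; 5,401,665 required, 5,400,763 in favor — not approved.
Series B: 3/4 of 537369 = 403026.75, rounded up to 403027; 403,027 required, 403,136 in favor — approved.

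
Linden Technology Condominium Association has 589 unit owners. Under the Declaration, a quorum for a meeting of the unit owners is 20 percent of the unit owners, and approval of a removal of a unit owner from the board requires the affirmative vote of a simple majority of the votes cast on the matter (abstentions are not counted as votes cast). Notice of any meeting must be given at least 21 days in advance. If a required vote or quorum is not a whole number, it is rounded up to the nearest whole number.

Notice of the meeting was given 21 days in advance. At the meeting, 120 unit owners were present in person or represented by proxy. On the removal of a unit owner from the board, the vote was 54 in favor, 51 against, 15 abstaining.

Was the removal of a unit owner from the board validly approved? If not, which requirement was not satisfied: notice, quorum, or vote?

Valid — all requirements satisfied.

Notice: 21 days given; 21 required. Satisfied.
Quorum: 20% of 589 = 117.80, rounded up to 118; 120 present. Satisfied.
Vote: requires a majority of the votes cast (120 − 15 abstaining = 105); a majority of 105 is 53, so 53 needed; 54 in favor. Satisfied.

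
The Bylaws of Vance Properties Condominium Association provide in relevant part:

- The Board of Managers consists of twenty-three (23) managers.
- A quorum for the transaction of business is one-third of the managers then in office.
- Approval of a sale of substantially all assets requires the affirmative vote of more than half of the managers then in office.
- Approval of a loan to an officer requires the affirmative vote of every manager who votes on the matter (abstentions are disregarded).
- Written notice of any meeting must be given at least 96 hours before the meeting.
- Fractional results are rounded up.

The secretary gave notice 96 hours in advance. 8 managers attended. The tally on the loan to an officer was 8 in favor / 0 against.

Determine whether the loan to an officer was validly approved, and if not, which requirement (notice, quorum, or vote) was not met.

Notice: 96 hours given; 96 required (96 ≥ 96). Satisfied.
Quorum: 8 present; quorum is 8. Satisfied.
Vote: the loan to an officer requires the unanimous vote of the votes cast (8). Unanimous means all 8, so 8 affirmative votes are needed; 8 voted in favor. Satisfied.

Valid — all requirements satisfied.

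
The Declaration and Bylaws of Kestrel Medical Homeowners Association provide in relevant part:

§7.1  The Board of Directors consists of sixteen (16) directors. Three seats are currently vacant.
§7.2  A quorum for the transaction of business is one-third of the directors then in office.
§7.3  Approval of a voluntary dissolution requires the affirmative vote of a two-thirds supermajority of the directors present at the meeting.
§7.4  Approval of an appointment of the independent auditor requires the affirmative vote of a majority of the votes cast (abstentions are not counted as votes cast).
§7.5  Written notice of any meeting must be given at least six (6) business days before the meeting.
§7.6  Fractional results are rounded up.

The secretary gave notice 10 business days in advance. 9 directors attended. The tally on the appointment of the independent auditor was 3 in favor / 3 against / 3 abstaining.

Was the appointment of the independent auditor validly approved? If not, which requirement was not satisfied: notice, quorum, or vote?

Invalid — vote requirement not satisfied.

Notice: 10 business days given; 6 required (10 ≥ 6). Satisfied.
Quorum: 9 present; quorum is 5. Satisfied.
Vote: the appointment of the independent auditor requires a majority of the votes cast (9 present − 3 abstaining = 6). A majority of 6 is 4, so 4 affirmative votes are needed; 3 voted in favor. Not satisfied.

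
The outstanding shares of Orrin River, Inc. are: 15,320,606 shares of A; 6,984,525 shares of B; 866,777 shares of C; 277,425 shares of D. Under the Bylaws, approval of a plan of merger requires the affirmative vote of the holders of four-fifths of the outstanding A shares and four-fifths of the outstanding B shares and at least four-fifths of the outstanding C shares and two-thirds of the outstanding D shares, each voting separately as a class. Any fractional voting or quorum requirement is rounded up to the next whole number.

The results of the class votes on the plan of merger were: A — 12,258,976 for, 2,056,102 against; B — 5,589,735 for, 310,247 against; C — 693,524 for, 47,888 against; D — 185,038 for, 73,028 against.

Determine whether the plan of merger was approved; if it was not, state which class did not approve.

Approved — every class gave the required vote.

A: 4/5 of 15320606 = 12256484.80, rounded up to 12256485; 12,256,485 required, 12,258,976 in favor — approved.
B: 4/5 of 6984525 = 5587620; 5,587,620 required, 5,589,735 in favor — approved.
C: 4/5 of 866777 = 693421.60, rounded up to 693422; 693,422 required, 693,524 in favor — approved.
D: 2/3 of 277425 = 184950; 184,950 required, 185,038 in favor — approved.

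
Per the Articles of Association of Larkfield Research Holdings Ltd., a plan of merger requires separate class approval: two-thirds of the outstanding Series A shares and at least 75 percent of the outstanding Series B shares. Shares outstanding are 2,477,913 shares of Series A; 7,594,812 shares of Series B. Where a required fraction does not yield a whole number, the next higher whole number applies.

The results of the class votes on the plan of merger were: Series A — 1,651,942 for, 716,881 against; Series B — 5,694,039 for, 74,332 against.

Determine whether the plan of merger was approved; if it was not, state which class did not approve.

Not approved — the Series B shares did not give the required vote.

Series A: 2/3 of 2477913 = 1651942; 1,651,942 required, 1,651,942 in favor — approved.
Series B: 3/4 of 7594812 = 5696109; 5,696,109 required, 5,694,039 in favor — not approved.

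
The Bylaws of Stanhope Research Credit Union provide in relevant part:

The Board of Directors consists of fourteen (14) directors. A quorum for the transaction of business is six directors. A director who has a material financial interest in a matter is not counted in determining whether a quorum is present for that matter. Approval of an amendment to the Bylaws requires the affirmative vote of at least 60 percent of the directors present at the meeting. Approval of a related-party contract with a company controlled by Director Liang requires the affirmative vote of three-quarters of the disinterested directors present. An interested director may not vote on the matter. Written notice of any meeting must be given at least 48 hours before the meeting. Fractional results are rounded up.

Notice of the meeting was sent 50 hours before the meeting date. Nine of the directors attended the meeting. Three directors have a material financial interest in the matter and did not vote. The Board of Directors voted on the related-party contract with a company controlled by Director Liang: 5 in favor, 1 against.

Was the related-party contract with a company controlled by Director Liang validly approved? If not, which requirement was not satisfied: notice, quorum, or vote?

Notice: 50 hours given; 48 required (50 ≥ 48). Satisfied.
Quorum: 9 present, but the 3 interested directors do not count, leaving 6. Quorum is 6. Satisfied.
Vote: the related-party contract with a company controlled by Director Liang requires three-fourths of the disinterested directors present (9 − 3 = 6). 3/4 of 6 = 4.50, rounded up to 5, so 5 affirmative votes are needed; 5 voted in favor. Satisfied.

Valid — all requirements satisfied.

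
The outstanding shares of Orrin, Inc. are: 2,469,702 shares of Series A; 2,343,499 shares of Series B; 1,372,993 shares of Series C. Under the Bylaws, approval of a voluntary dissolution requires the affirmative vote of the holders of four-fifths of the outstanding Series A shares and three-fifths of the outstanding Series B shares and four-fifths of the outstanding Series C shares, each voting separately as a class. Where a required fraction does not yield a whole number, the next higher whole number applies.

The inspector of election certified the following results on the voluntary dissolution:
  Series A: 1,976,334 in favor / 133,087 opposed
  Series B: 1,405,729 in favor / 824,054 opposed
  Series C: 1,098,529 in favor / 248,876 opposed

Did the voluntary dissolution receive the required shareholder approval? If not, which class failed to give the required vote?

Series A: 4/5 of 2469702 = 1975761.60, rounded up to 1975762; 1,975,762 required, 1,976,334 in favor — approved.
Series B: 3/5 of 2343499 = 1406099.40, rounded up to 1406100; 1,406,100 required, 1,405,729 in favor — not approved.
Series C: 4/5 of 1372993 = 1098394.40, rounded up to 1098395; 1,098,395 required, 1,098,529 in favor — approved.

Not approved — the Series B shares did not give the required vote.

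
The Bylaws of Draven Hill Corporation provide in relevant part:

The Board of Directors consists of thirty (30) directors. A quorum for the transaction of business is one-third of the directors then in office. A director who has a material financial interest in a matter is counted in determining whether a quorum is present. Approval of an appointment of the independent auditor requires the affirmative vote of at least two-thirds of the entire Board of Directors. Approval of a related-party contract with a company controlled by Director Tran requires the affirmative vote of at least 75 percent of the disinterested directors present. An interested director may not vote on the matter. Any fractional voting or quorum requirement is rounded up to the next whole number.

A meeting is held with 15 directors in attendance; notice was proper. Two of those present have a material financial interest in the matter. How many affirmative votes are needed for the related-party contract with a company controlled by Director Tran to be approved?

The related-party contract with a company controlled by Director Tran requires three-fourths of the disinterested directors present (15 − 2 = 13).
3/4 of 13 = 9.75, rounded up to 10.

10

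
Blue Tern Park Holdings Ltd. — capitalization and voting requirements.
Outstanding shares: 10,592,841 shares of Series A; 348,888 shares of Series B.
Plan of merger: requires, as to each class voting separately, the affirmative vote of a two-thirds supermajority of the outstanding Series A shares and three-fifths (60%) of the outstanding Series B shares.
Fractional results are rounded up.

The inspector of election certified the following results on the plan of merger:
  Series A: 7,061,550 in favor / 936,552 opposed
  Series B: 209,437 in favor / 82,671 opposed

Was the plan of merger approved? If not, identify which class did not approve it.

Series A: 2/3 of 10592841 = 7061894; 7,061,894 required, 7,061,550 in favor — not approved.
Series B: 3/5 of 348888 = 209332.80, rounded up to 209333; 209,333 required, 209,437 in favor — approved.

Not approved — the Series A shares did not give the required vote.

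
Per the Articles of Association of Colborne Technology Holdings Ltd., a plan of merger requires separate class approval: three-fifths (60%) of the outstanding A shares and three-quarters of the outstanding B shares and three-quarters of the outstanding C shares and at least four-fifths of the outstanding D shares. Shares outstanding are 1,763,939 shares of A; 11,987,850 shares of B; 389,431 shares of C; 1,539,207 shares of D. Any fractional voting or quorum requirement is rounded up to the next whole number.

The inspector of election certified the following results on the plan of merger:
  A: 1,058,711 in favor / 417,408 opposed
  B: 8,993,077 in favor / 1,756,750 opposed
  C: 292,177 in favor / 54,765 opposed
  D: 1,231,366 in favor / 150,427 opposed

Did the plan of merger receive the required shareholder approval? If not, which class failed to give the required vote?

Approved — every class gave the required vote.

A: 3/5 of 1763939 = 1058363.40, rounded up to 1058364; 1,058,364 required, 1,058,711 in favor — approved.
B: 3/4 of 11987850 = 8990887.50, rounded up to 8990888; 8,990,888 required, 8,993,077 in favor — approved.
C: 3/4 of 389431 = 292073.25, rounded up to 292074; 292,074 required, 292,177 in favor — approved.
D: 4/5 of 1539207 = 1231365.60, rounded up to 1231366; 1,231,366 required, 1,231,366 in favor — approved.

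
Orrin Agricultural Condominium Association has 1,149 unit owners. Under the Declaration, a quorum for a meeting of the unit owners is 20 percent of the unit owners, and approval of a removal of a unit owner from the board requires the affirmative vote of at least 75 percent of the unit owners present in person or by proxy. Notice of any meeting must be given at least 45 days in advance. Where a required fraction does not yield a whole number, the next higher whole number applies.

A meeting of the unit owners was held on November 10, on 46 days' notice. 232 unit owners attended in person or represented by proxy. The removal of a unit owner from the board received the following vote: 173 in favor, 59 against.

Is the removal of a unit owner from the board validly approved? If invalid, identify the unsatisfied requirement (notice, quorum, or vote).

Invalid — vote requirement not satisfied.

Notice: 46 days given; 45 required. Satisfied.
Quorum: 20% of 1,149 = 229.80, rounded up to 230; 232 present. Satisfied.
Vote: requires three-fourths of those present (232); 3/4 of 232 = 174, so 174 needed; 173 in favor. Not satisfied.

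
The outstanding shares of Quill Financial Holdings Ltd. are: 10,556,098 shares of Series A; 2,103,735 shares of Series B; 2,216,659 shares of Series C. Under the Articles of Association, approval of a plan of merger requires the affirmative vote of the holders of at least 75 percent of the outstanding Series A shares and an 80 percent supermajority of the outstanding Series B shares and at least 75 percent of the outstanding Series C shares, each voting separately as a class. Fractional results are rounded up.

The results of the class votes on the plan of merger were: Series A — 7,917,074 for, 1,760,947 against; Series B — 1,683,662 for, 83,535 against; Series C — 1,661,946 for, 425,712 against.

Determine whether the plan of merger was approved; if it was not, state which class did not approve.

Series A: 3/4 of 10556098 = 7917073.50, rounded up to 7917074; 7,917,074 required, 7,917,074 in favor — approved.
Series B: 4/5 of 2103735 = 1682988; 1,682,988 required, 1,683,662 in favor — approved.
Series C: 3/4 of 2216659 = 1662494.25, rounded up to 1662495; 1,662,495 required, 1,661,946 in favor — not approved.

Not approved — the Series C shares did not give the required vote.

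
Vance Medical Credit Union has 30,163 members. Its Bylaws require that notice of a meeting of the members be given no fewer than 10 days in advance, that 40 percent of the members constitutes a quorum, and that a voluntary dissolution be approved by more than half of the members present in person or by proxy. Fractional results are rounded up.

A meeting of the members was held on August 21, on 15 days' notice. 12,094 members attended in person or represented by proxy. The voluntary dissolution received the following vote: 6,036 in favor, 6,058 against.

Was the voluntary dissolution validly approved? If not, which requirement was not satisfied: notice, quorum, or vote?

Notice: 15 days given; 10 required. Satisfied.
Quorum: 40% of 30,163 = 12,065.20, rounded up to 12,066; 12,094 present. Satisfied.
Vote: requires a majority of those present (12,094); a majority of 12094 is 6048, so 6,048 needed; 6,036 in favor. Not satisfied.

Invalid — vote requirement not satisfied.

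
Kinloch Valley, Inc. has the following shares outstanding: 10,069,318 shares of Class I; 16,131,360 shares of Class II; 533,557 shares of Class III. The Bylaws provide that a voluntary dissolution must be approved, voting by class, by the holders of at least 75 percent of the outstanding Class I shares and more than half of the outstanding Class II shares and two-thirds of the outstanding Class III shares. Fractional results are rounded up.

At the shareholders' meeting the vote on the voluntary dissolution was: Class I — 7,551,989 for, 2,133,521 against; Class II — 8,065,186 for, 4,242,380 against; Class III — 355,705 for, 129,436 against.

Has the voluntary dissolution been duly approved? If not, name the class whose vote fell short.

Not approved — the Class II shares did not give the required vote.

Class I: 3/4 of 10069318 = 7551988.50, rounded up to 7551989; 7,551,989 required, 7,551,989 in favor — approved.
Class II: a majority of 16131360 is 8065681; 8,065,681 required, 8,065,186 in favor — not approved.
Class III: 2/3 of 533557 = 355704.67, rounded up to 355705; 355,705 required, 355,705 in favor — approved.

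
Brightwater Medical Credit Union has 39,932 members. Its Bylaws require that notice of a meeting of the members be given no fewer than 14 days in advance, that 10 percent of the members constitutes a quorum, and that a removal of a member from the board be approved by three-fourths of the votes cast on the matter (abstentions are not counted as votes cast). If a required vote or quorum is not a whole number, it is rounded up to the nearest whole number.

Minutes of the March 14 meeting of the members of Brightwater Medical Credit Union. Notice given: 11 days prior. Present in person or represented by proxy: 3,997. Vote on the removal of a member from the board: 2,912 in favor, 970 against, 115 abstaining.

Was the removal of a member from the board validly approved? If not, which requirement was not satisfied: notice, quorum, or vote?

Invalid — notice requirement not satisfied.

Notice: 11 days given; 14 required. Not satisfied.
Quorum: 10% of 39,932 = 3,993.20, rounded up to 3,994; 3,997 present. Satisfied.
Vote: requires three-fourths of the votes cast (3,997 − 115 abstaining = 3,882); 3/4 of 3882 = 2911.50, rounded up to 2912, so 2,912 needed; 2,912 in favor. Satisfied.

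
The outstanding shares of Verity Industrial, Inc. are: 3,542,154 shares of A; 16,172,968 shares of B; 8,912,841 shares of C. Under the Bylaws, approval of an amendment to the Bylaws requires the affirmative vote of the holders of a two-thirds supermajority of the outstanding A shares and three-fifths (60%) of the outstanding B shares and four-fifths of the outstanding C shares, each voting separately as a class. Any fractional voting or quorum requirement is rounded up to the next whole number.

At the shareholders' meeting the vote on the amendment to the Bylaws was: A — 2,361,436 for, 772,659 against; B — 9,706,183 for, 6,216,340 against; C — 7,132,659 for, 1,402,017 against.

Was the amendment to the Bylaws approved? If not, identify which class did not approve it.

A: 2/3 of 3542154 = 2361436; 2,361,436 required, 2,361,436 in favor — approved.
B: 3/5 of 16172968 = 9703780.80, rounded up to 9703781; 9,703,781 required, 9,706,183 in favor — approved.
C: 4/5 of 8912841 = 7130272.80, rounded up to 7130273; 7,130,273 required, 7,132,659 in favor — approved.

Approved — every class gave the required vote.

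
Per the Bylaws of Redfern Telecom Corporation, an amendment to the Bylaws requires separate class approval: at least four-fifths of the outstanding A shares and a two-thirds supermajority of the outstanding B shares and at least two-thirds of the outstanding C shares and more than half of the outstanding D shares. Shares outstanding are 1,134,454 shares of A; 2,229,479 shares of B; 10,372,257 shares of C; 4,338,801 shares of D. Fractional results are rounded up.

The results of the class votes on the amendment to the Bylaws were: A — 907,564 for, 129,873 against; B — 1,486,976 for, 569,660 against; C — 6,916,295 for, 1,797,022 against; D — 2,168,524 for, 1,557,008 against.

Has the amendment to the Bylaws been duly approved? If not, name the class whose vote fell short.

Not approved — the D shares did not give the required vote.

A: 4/5 of 1134454 = 907563.20, rounded up to 907564; 907,564 required, 907,564 in favor — approved.
B: 2/3 of 2229479 = 1486319.33, rounded up to 1486320; 1,486,320 required, 1,486,976 in favor — approved.
C: 2/3 of 10372257 = 6914838; 6,914,838 required, 6,916,295 in favor — approved.
D: a majority of 4338801 is 2169401; 2,169,401 required, 2,168,524 in favor — not approved.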